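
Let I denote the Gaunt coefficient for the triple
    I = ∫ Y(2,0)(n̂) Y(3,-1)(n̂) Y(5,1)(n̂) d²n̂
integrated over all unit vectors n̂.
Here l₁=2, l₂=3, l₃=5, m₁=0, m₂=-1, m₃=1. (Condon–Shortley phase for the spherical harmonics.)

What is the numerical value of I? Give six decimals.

Rules hold: Σm=0, L=10 even, 1≤5≤5.
N = 5·7·11 = 385
Δ = 0!·4!·6!/11! = 1/2310
Racah Σ t=0..0: t=0:+1/144 = 1/144
⇒ 3j(2 3 5; 0 0 0)² = 10/231, sgn -1
Racah Σ t=0..0: t=0:+1/192 = 1/192
⇒ 3j(2 3 5; 0 -1 1)² = 3/77, sgn +1
4πI² = N·(3j₀)²·(3jₘ)² = 50/77
I = -1·√(0.649351/4π) = -0.22731846

-0.227318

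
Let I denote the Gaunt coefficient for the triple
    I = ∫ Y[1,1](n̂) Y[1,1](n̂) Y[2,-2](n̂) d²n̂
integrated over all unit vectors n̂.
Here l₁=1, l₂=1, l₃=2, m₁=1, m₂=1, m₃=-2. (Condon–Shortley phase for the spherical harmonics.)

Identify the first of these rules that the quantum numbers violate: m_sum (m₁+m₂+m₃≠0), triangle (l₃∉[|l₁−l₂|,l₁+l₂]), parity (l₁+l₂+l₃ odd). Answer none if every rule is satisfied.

Σmᵢ = 0  ✓
l₃∈[|l₁−l₂|,l₁+l₂]=[0,2], have l₃=2  ✓
Σlᵢ = 4 ⇒ even  ✓

none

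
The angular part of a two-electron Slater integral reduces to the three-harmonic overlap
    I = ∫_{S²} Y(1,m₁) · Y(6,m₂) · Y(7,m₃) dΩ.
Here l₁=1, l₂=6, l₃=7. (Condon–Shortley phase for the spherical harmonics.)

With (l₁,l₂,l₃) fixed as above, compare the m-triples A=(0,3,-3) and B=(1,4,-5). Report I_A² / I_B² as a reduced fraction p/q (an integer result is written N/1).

Shared (l₁,l₂,l₃)=(1,6,7): N and (l;000)² cancel in I_A²/I_B².
A: Δ = 0!·2!·12!/15! = 1/1365; Racah Σ t=0..0: t=0:+1/2177280 = 1/2177280; ⇒ 3j(1 6 7; 0 3 -3)² = 8/273, sgn +1
B: Δ = 0!·2!·12!/15! = 1/1365; Racah Σ t=0..0: t=0:+1/14515200 = 1/14515200; ⇒ 3j(1 6 7; 1 4 -5)² = 22/455, sgn +1
I_A²/I_B² = (8/273)/(22/455) = 20/33

20/33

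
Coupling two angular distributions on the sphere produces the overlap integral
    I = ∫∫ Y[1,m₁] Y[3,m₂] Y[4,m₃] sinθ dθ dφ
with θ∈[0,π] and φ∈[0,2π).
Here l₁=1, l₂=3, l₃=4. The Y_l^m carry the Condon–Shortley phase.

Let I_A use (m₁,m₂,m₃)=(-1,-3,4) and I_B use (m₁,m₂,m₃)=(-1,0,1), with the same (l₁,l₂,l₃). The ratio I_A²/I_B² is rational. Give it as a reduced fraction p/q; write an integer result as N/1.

14/5

Same 1,3,4: normalisation and zero-m 3j drop out of the ratio.
A: Δ: 0! 2! 6! / 9! → 1/252; sum: t=0:+1/1440 = 1/1440; 3j²(1 3 4; -1 -3 4) = Δ·Π!·Σ² = 1/9  (sign +1)
B: Δ: 0! 2! 6! / 9! → 1/252; sum: t=0:+1/72 = 1/72; 3j²(1 3 4; -1 0 1) = Δ·Π!·Σ² = 5/126  (sign -1)
I_A²/I_B² = (1/9)/(5/126) = 14/5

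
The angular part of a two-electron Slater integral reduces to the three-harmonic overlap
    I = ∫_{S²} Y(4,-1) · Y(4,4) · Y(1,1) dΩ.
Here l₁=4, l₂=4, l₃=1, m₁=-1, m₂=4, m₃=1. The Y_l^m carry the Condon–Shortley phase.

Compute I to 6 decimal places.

0.000000

m-sum = -1 + 4 + 1 = 4 ≠ 0 ⇒ I = 0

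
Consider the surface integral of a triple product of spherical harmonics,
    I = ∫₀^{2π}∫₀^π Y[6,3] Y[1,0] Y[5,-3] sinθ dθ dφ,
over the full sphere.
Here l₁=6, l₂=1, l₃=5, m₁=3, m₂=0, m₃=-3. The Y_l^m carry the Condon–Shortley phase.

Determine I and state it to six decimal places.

-0.212310

Rules hold: Σm=0, L=12 even, 5≤5≤7.
N = 13·3·11 = 429
Δ = 2!·10!·0!/13! = 1/858
Racah Σ t=1..1: t=1:−1/14400 = -1/14400
⇒ 3j(6 1 5; 0 0 0)² = 6/143, sgn +1
Racah Σ t=1..1: t=1:−1/80640 = -1/80640
⇒ 3j(6 1 5; 3 0 -3)² = 9/286, sgn -1
4πI² = N·(3j₀)²·(3jₘ)² = 81/143
I = -1·√(0.566434/4π) = -0.21230956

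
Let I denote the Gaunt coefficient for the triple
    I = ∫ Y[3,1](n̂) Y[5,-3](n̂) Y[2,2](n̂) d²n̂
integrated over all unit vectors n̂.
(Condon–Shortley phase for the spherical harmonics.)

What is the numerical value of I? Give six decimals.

-0.200476

m-sum 0 ✓  L=10 even ✓  2≤2≤8 ✓
Π(2lᵢ+1) = 7×11×5 = 385
triangle coeff Δ(3,5,2) = 1/2310
Σ_t [3,3]: t=3:−1/144 = -1/144
(3j)²=10/231 [(3 5 2; 0 0 0)], sign=-1
Σ_t [2,2]: t=2:+1/1152 = 1/1152
(3j)²=1/33 [(3 5 2; 1 -3 2)], sign=+1
⇒ 4πI² = 50/99
I = (-1)√(50/99/(4π)) = -0.20047604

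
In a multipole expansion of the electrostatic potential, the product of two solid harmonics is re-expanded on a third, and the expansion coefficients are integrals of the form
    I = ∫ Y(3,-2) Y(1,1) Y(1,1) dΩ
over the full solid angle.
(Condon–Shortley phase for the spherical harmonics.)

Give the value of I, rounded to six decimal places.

0.000000

|3−1|≤1≤3+1 violated ⇒ I = 0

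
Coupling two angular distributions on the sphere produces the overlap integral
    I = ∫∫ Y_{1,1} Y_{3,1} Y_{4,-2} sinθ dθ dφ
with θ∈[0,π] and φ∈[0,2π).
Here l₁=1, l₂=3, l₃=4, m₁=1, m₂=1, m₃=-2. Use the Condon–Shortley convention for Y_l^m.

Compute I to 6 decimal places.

0.238414

m-sum 0 ✓  L=8 even ✓  2≤4≤4 ✓
Π(2lᵢ+1) = 3×7×9 = 189
triangle coeff Δ(1,3,4) = 1/252
Σ_t [0,0]: t=0:+1/36 = 1/36
(3j)²=4/63 [(1 3 4; 0 0 0)], sign=+1
Σ_t [0,0]: t=0:+1/96 = 1/96
(3j)²=5/84 [(1 3 4; 1 1 -2)], sign=+1
⇒ 4πI² = 5/7
I = (+1)√(5/7/(4π)) = 0.23841361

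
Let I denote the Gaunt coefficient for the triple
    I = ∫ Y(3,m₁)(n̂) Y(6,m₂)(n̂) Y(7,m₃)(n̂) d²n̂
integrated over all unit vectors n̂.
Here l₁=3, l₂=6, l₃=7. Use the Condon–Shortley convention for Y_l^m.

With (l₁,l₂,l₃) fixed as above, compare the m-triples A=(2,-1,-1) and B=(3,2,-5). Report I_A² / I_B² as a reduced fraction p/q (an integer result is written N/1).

2401/4455

l's match ⇒ only the (l;m) 3-j factors differ between A and B.
A: triangle coeff Δ(3,6,7) = 1/2042040; Σ_t [0,1]: t=0:+1/172800 t=1:−1/414720 = 7/2073600; (3j)²=343/29172 [(3 6 7; 2 -1 -1)], sign=+1
B: triangle coeff Δ(3,6,7) = 1/2042040; Σ_t [0,0]: t=0:+1/3870720 = 1/3870720; (3j)²=135/6188 [(3 6 7; 3 2 -5)], sign=+1
I_A²/I_B² = (343/29172)/(135/6188) = 2401/4455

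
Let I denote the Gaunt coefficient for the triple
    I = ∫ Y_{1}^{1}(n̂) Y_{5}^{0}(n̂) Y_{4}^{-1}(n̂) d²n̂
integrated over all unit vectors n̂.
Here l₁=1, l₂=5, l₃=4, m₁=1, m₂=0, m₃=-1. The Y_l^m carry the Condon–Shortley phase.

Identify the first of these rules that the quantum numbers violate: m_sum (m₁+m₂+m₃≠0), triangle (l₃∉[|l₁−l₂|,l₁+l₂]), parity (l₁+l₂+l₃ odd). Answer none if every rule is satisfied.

none

m₁+m₂+m₃ = 1 + 0 − 1 = 0  ✓
triangle: |1−5|=4 ≤ l₃=4 ≤ 1+5=6  ✓
parity: l₁+l₂+l₃ = 10 is even  ✓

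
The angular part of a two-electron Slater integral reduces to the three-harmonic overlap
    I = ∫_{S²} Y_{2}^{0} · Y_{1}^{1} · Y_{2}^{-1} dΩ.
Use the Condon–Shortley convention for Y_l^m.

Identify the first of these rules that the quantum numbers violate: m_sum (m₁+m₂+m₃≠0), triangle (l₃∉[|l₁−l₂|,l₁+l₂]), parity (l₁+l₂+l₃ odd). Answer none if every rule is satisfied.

parity

m₁+m₂+m₃ = 0 + 1 − 1 = 0  ✓
triangle: |2−1|=1 ≤ l₃=2 ≤ 2+1=3  ✓
parity: l₁+l₂+l₃ = 5 is odd  ✗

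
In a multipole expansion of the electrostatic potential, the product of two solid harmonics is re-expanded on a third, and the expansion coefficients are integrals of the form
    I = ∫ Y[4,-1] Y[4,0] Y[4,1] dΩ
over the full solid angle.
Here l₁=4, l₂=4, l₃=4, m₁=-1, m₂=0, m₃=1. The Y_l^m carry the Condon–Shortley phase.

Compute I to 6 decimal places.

m-sum 0 ✓  L=12 even ✓  0≤4≤8 ✓
Π(2lᵢ+1) = 9×9×9 = 729
triangle coeff Δ(4,4,4) = 1/450450
Σ_t [0,4]: t=0:+1/13824 t=1:−1/216 t=2:+1/64 t=3:−1/216 t=4:+1/13824 = 5/768
(3j)²=18/1001 [(4 4 4; 0 0 0)], sign=+1
Σ_t [1,4]: t=1:−1/864 t=2:+1/96 t=3:−1/144 t=4:+1/3456 = 1/384
(3j)²=9/2002 [(4 4 4; -1 0 1)], sign=-1
⇒ 4πI² = 59049/1002001
I = (-1)√(59049/1002001/(4π)) = -0.06848055

-0.068481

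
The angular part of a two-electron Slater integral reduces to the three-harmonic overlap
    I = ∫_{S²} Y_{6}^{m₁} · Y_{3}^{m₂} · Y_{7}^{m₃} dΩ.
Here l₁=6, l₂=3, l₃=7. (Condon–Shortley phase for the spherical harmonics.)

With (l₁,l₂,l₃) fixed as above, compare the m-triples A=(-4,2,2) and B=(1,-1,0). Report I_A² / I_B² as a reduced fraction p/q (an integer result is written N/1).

l's match ⇒ only the (l;m) 3-j factors differ between A and B.
A: triangle coeff Δ(6,3,7) = 1/2042040; Σ_t [1,2]: t=1:−1/8709120 t=2:+1/967680 = 1/1088640; (3j)²=800/51051 [(6 3 7; -4 2 2)], sign=-1
B: triangle coeff Δ(6,3,7) = 1/2042040; Σ_t [0,2]: t=0:+1/115200 t=1:−1/103680 t=2:+1/1451520 = -1/3628800; (3j)²=1/36465 [(6 3 7; 1 -1 0)], sign=+1
I_A²/I_B² = (800/51051)/(1/36465) = 4000/7

4000/7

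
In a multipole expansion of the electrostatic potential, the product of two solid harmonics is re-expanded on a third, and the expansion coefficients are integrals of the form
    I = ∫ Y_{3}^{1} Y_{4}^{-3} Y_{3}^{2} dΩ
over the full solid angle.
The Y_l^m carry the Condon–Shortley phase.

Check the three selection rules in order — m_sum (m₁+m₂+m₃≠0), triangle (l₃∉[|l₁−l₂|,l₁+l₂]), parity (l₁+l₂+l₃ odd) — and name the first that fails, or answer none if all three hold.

none

m₁+m₂+m₃ = 1 − 3 + 2 = 0  ✓
triangle: |3−4|=1 ≤ l₃=3 ≤ 3+4=7  ✓
parity: l₁+l₂+l₃ = 10 is even  ✓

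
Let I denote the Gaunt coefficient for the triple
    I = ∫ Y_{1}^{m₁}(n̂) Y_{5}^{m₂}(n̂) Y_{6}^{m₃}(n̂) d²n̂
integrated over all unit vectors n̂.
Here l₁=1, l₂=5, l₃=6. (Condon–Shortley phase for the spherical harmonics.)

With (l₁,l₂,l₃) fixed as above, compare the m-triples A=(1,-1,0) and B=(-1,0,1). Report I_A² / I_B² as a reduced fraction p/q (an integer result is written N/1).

Shared (l₁,l₂,l₃)=(1,5,6): N and (l;000)² cancel in I_A²/I_B².
A: Δ = 0!·2!·10!/13! = 1/858; Racah Σ t=0..0: t=0:+1/34560 = 1/34560; ⇒ 3j(1 5 6; 1 -1 0)² = 5/286, sgn +1
B: Δ = 0!·2!·10!/13! = 1/858; Racah Σ t=0..0: t=0:+1/28800 = 1/28800; ⇒ 3j(1 5 6; -1 0 1)² = 7/286, sgn -1
I_A²/I_B² = (5/286)/(7/286) = 5/7

5/7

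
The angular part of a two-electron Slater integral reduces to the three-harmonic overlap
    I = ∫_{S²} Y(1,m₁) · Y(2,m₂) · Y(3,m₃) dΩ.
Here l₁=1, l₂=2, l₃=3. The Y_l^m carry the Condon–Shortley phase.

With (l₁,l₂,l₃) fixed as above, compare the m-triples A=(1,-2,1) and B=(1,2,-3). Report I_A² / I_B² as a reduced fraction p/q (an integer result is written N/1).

l's match ⇒ only the (l;m) 3-j factors differ between A and B.
A: triangle coeff Δ(1,2,3) = 1/105; Σ_t [0,0]: t=0:+1/48 = 1/48; (3j)²=1/105 [(1 2 3; 1 -2 1)], sign=+1
B: triangle coeff Δ(1,2,3) = 1/105; Σ_t [0,0]: t=0:+1/48 = 1/48; (3j)²=1/7 [(1 2 3; 1 2 -3)], sign=+1
I_A²/I_B² = (1/105)/(1/7) = 1/15

1/15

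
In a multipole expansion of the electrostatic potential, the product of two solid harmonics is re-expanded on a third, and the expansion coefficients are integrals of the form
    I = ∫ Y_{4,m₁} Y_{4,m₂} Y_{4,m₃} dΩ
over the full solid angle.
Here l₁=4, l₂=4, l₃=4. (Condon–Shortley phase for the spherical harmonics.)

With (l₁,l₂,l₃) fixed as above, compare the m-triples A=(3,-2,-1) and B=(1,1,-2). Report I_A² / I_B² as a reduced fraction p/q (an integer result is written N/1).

7/36

Same 4,4,4: normalisation and zero-m 3j drop out of the ratio.
A: Δ: 4! 4! 4! / 13! → 1/450450; sum: t=0:+1/576 t=1:−1/864 = 1/1728; 3j²(4 4 4; 3 -2 -1) = Δ·Π!·Σ² = 5/1287  (sign -1)
B: Δ: 4! 4! 4! / 13! → 1/450450; sum: t=1:−1/576 t=2:+1/144 t=3:−1/576 = 1/288; 3j²(4 4 4; 1 1 -2) = Δ·Π!·Σ² = 20/1001  (sign +1)
I_A²/I_B² = (5/1287)/(20/1001) = 7/36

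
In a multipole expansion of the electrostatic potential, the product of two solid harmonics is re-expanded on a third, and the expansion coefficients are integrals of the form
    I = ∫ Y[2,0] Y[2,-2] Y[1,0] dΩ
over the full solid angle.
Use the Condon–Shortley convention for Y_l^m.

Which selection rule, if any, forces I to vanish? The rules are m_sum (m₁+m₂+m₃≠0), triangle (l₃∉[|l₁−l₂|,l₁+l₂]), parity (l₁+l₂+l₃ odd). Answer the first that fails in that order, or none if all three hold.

Σmᵢ = -2  ✗
l₃∈[|l₁−l₂|,l₁+l₂]=[0,4], have l₃=1
Σlᵢ = 5 ⇒ odd

m_sum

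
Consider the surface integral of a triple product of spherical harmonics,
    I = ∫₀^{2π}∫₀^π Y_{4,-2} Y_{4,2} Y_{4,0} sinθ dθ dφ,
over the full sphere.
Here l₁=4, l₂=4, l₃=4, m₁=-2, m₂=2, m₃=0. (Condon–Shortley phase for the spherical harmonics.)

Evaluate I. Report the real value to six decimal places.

-0.083698

Rules hold: Σm=0, L=12 even, 0≤4≤8.
N = 9·9·9 = 729
Δ = 4!·4!·4!/13! = 1/450450
Racah Σ t=0..4: t=0:+1/13824 t=1:−1/216 t=2:+1/64 t=3:−1/216 t=4:+1/13824 = 5/768
⇒ 3j(4 4 4; 0 0 0)² = 18/1001, sgn +1
Racah Σ t=2..4: t=2:+1/2304 t=3:−1/216 t=4:+1/384 = -11/6912
⇒ 3j(4 4 4; -2 2 0)² = 11/1638, sgn -1
4πI² = N·(3j₀)²·(3jₘ)² = 729/8281
I = -1·√(0.0880328/4π) = -0.08369845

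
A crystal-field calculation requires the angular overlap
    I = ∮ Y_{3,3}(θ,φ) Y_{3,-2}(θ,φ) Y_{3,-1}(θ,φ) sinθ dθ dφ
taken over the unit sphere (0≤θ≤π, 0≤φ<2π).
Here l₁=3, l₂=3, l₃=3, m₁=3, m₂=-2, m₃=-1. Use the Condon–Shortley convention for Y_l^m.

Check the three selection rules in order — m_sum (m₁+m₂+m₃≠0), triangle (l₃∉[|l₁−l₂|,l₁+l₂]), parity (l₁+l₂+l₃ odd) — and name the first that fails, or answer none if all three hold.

m₁+m₂+m₃ = 3 − 2 − 1 = 0  ✓
triangle: |3−3|=0 ≤ l₃=3 ≤ 3+3=6  ✓
parity: l₁+l₂+l₃ = 9 is odd  ✗

parity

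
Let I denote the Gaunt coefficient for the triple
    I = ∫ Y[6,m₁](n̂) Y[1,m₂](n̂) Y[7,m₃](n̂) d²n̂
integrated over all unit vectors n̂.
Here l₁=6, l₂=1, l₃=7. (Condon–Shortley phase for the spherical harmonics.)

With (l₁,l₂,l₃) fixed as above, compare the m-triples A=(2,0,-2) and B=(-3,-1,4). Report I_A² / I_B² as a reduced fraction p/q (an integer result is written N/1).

Shared (l₁,l₂,l₃)=(6,1,7): N and (l;000)² cancel in I_A²/I_B².
A: Δ = 0!·12!·2!/15! = 1/1365; Racah Σ t=0..0: t=0:+1/967680 = 1/967680; ⇒ 3j(6 1 7; 2 0 -2)² = 3/91, sgn -1
B: Δ = 0!·12!·2!/15! = 1/1365; Racah Σ t=0..0: t=0:+1/4354560 = 1/4354560; ⇒ 3j(6 1 7; -3 -1 4)² = 11/273, sgn -1
I_A²/I_B² = (3/91)/(11/273) = 9/11

9/11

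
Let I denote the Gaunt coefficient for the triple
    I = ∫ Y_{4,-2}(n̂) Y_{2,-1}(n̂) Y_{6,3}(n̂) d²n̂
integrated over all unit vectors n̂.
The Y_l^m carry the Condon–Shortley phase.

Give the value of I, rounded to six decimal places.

Checks pass: Σm=0; 12 even; l₃=6∈[2,6].
(2·4+1)(2·2+1)(2·6+1) = 585
Δ: 0! 8! 4! / 13! → 1/6435
sum: t=0:+1/2304 = 1/2304
3j²(4 2 6; 0 0 0) = Δ·Π!·Σ² = 5/143  (sign +1)
sum: t=0:+1/8640 = 1/8640
3j²(4 2 6; -2 -1 3) = Δ·Π!·Σ² = 28/715  (sign -1)
combine: 4πI² = 585·5/143·28/715 = 1260/1573
take √, sign -1: I = -0.25247360

-0.252474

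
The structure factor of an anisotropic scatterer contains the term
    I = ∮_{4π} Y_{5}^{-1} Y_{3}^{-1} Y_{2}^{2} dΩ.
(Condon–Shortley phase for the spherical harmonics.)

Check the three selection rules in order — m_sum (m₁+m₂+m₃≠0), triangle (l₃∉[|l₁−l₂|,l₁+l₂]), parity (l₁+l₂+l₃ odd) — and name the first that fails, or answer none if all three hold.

none

Σmᵢ = 0  ✓
l₃∈[|l₁−l₂|,l₁+l₂]=[2,8], have l₃=2  ✓
Σlᵢ = 10 ⇒ even  ✓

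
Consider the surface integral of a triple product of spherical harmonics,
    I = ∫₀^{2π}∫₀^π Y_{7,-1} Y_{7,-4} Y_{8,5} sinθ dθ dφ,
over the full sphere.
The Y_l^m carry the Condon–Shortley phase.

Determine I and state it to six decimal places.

0.119600

m-sum 0 ✓  L=22 even ✓  0≤8≤14 ✓
Π(2lᵢ+1) = 15×15×17 = 3825
triangle coeff Δ(7,7,8) = 1/22086194130
Σ_t [0,6]: t=0:+1/18289152000 t=1:−1/248832000 t=2:+1/24883200 t=3:−1/11943936 t=4:+1/24883200 t=5:−1/248832000 t=6:+1/18289152000 = -11/975421440
(3j)²=1750/289731 [(7 7 8; 0 0 0)], sign=-1
Σ_t [0,3]: t=0:+1/20901888000 t=1:−1/870912000 t=2:+1/348364800 t=3:−1/1045094400 = 17/20901888000
(3j)²=17/2185 [(7 7 8; -1 -4 5)], sign=-1
⇒ 4πI² = 446250/2482597
I = (+1)√(446250/2482597/(4π)) = 0.11959997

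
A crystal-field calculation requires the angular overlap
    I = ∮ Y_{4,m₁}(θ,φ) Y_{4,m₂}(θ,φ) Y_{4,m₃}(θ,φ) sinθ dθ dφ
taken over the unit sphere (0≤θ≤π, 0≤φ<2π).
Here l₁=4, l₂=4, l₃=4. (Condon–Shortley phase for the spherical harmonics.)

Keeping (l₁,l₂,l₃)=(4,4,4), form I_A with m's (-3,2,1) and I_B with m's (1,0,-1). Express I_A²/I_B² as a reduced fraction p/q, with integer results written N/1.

70/81

Shared (l₁,l₂,l₃)=(4,4,4): N and (l;000)² cancel in I_A²/I_B².
A: Δ = 4!·4!·4!/13! = 1/450450; Racah Σ t=3..4: t=3:−1/864 t=4:+1/576 = 1/1728; ⇒ 3j(4 4 4; -3 2 1)² = 5/1287, sgn -1
B: Δ = 4!·4!·4!/13! = 1/450450; Racah Σ t=0..3: t=0:+1/3456 t=1:−1/144 t=2:+1/96 t=3:−1/864 = 1/384; ⇒ 3j(4 4 4; 1 0 -1)² = 9/2002, sgn -1
I_A²/I_B² = (5/1287)/(9/2002) = 70/81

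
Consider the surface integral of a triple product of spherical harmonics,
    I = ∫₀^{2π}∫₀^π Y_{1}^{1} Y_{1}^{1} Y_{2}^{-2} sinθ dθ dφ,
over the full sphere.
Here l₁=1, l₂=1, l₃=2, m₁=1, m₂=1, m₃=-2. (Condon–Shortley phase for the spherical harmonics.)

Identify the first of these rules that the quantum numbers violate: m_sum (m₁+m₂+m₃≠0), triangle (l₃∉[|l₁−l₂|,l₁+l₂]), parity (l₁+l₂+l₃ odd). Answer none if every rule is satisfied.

none

Σmᵢ = 0  ✓
l₃∈[|l₁−l₂|,l₁+l₂]=[0,2], have l₃=2  ✓
Σlᵢ = 4 ⇒ even  ✓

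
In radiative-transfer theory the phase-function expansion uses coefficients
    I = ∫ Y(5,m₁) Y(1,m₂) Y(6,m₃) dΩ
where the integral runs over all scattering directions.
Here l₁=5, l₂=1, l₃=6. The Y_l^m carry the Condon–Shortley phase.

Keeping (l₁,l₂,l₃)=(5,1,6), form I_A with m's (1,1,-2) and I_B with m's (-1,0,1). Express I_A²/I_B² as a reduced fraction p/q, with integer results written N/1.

4/5

Same 5,1,6: normalisation and zero-m 3j drop out of the ratio.
A: Δ: 0! 10! 2! / 13! → 1/858; sum: t=0:+1/34560 = 1/34560; 3j²(5 1 6; 1 1 -2) = Δ·Π!·Σ² = 14/429  (sign +1)
B: Δ: 0! 10! 2! / 13! → 1/858; sum: t=0:+1/17280 = 1/17280; 3j²(5 1 6; -1 0 1) = Δ·Π!·Σ² = 35/858  (sign -1)
I_A²/I_B² = (14/429)/(35/858) = 4/5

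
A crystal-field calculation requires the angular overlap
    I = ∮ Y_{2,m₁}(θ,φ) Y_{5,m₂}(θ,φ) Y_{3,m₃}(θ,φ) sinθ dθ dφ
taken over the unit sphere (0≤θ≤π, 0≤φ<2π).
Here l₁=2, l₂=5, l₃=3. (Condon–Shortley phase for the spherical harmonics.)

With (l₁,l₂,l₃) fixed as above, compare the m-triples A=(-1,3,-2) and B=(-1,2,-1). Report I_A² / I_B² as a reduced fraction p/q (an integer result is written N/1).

l's match ⇒ only the (l;m) 3-j factors differ between A and B.
A: triangle coeff Δ(2,5,3) = 1/2310; Σ_t [3,3]: t=3:−1/720 = -1/720; (3j)²=8/165 [(2 5 3; -1 3 -2)], sign=+1
B: triangle coeff Δ(2,5,3) = 1/2310; Σ_t [3,3]: t=3:−1/288 = -1/288; (3j)²=1/22 [(2 5 3; -1 2 -1)], sign=-1
I_A²/I_B² = (8/165)/(1/22) = 16/15

16/15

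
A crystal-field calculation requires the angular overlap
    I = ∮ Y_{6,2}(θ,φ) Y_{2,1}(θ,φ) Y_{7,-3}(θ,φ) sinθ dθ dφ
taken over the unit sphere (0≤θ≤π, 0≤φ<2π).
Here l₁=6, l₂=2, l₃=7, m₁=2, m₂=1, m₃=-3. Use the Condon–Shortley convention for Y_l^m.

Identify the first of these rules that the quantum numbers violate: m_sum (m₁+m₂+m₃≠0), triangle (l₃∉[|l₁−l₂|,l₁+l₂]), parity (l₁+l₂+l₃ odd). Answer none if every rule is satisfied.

m₁+m₂+m₃ = 2 + 1 − 3 = 0  ✓
triangle: |6−2|=4 ≤ l₃=7 ≤ 6+2=8  ✓
parity: l₁+l₂+l₃ = 15 is odd  ✗

parity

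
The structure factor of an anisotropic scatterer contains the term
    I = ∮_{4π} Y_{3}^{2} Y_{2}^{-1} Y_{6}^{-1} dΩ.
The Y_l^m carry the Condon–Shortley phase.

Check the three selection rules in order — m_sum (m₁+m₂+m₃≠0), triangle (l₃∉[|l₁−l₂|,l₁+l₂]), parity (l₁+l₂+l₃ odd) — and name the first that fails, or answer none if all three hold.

m₁+m₂+m₃ = 2 − 1 − 1 = 0  ✓
triangle: |3−2|=1 ≤ l₃=6 ≤ 3+2=5  ✗
parity: l₁+l₂+l₃ = 11 is odd

triangle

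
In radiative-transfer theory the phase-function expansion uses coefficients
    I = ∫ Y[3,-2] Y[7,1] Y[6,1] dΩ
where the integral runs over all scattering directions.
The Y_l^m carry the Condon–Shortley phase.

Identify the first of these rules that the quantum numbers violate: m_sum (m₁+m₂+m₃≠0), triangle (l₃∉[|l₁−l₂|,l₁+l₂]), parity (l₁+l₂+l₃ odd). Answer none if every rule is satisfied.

m₁+m₂+m₃ = -2 + 1 + 1 = 0  ✓
triangle: |3−7|=4 ≤ l₃=6 ≤ 3+7=10  ✓
parity: l₁+l₂+l₃ = 16 is even  ✓

none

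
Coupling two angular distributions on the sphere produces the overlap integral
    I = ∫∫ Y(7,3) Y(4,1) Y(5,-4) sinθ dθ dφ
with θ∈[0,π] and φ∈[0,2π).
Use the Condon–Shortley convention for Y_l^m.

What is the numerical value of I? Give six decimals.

Checks pass: Σm=0; 16 even; l₃=5∈[3,11].
(2·7+1)(2·4+1)(2·5+1) = 1485
Δ: 6! 8! 2! / 17! → 1/6126120
sum: t=2:+1/69120 t=3:−1/20736 t=4:+1/69120 = -1/51840
3j²(7 4 5; 0 0 0) = Δ·Π!·Σ² = 280/21879  (sign +1)
sum: t=3:−1/362880 t=4:+1/1935360 = -13/5806080
3j²(7 4 5; 3 1 -4) = Δ·Π!·Σ² = 195/10472  (sign +1)
combine: 4πI² = 1485·280/21879·195/10472 = 1125/3179
take √, sign +1: I = 0.16781318

0.167813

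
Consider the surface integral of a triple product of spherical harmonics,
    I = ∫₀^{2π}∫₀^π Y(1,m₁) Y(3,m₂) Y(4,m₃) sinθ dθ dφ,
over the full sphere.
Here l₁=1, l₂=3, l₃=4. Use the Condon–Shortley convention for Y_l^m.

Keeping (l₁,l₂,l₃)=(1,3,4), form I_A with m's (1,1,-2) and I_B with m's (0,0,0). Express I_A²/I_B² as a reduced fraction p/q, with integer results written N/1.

15/16

Shared (l₁,l₂,l₃)=(1,3,4): N and (l;000)² cancel in I_A²/I_B².
A: Δ = 0!·2!·6!/9! = 1/252; Racah Σ t=0..0: t=0:+1/96 = 1/96; ⇒ 3j(1 3 4; 1 1 -2)² = 5/84, sgn +1
B: Δ = 0!·2!·6!/9! = 1/252; Racah Σ t=0..0: t=0:+1/36 = 1/36; ⇒ 3j(1 3 4; 0 0 0)² = 4/63, sgn +1
I_A²/I_B² = (5/84)/(4/63) = 15/16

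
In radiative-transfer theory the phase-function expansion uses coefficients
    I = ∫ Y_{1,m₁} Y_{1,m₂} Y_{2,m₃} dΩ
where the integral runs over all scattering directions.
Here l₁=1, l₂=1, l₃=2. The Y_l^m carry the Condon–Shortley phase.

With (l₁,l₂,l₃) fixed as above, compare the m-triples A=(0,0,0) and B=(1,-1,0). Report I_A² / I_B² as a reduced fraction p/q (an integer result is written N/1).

4/1

Same 1,1,2: normalisation and zero-m 3j drop out of the ratio.
A: Δ: 0! 2! 2! / 5! → 1/30; sum: t=0:+1/1 = 1/1; 3j²(1 1 2; 0 0 0) = Δ·Π!·Σ² = 2/15  (sign +1)
B: Δ: 0! 2! 2! / 5! → 1/30; sum: t=0:+1/4 = 1/4; 3j²(1 1 2; 1 -1 0) = Δ·Π!·Σ² = 1/30  (sign +1)
I_A²/I_B² = (2/15)/(1/30) = 4/1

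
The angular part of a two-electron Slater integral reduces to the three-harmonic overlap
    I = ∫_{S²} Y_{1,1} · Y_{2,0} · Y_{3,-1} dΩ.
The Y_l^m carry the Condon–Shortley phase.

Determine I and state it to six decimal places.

-0.202301

Checks pass: Σm=0; 6 even; l₃=3∈[1,3].
(2·1+1)(2·2+1)(2·3+1) = 105
Δ: 0! 2! 4! / 7! → 1/105
sum: t=0:+1/4 = 1/4
3j²(1 2 3; 0 0 0) = Δ·Π!·Σ² = 3/35  (sign -1)
sum: t=0:+1/8 = 1/8
3j²(1 2 3; 1 0 -1) = Δ·Π!·Σ² = 2/35  (sign +1)
combine: 4πI² = 105·3/35·2/35 = 18/35
take √, sign -1: I = -0.20230066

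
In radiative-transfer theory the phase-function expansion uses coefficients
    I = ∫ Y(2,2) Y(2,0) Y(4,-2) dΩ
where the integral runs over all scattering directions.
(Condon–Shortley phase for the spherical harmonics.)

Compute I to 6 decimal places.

m-sum 0 ✓  L=8 even ✓  0≤4≤4 ✓
Π(2lᵢ+1) = 5×5×9 = 225
triangle coeff Δ(2,2,4) = 1/630
Σ_t [0,0]: t=0:+1/16 = 1/16
(3j)²=2/35 [(2 2 4; 0 0 0)], sign=+1
Σ_t [0,0]: t=0:+1/96 = 1/96
(3j)²=1/42 [(2 2 4; 2 0 -2)], sign=+1
⇒ 4πI² = 15/49
I = (+1)√(15/49/(4π)) = 0.15607835

0.156078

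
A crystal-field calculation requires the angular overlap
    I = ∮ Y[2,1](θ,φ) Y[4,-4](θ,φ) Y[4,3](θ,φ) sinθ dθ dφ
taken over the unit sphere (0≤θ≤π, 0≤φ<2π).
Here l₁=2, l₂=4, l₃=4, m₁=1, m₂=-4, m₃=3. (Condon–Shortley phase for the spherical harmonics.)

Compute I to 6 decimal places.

Rules hold: Σm=0, L=10 even, 2≤4≤6.
N = 5·9·9 = 405
Δ = 2!·2!·6!/11! = 1/13860
Racah Σ t=0..2: t=0:+1/192 t=1:−1/36 t=2:+1/192 = -5/288
⇒ 3j(2 4 4; 0 0 0)² = 20/693, sgn -1
Racah Σ t=0..0: t=0:+1/1440 = 1/1440
⇒ 3j(2 4 4; 1 -4 3)² = 7/165, sgn -1
4πI² = N·(3j₀)²·(3jₘ)² = 60/121
I = +1·√(0.495868/4π) = 0.19864517

0.198645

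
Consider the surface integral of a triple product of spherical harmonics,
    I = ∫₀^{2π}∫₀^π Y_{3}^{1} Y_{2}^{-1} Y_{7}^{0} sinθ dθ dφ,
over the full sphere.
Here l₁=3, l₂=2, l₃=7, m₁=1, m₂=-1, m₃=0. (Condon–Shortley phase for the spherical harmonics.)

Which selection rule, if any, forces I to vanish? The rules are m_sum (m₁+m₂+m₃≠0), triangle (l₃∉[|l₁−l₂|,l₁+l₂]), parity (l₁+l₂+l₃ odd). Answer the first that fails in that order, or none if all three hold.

triangle

m₁+m₂+m₃ = 1 − 1 + 0 = 0  ✓
triangle: |3−2|=1 ≤ l₃=7 ≤ 3+2=5  ✗
parity: l₁+l₂+l₃ = 12 is even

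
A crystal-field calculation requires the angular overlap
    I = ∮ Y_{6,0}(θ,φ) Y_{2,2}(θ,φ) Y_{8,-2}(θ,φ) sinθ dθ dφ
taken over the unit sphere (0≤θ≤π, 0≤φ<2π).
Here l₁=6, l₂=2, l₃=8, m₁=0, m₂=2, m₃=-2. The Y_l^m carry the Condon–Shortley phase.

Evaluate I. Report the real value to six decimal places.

0.122977

m-sum 0 ✓  L=16 even ✓  4≤8≤8 ✓
Π(2lᵢ+1) = 13×5×17 = 1105
triangle coeff Δ(6,2,8) = 1/30940
Σ_t [0,0]: t=0:+1/2073600 = 1/2073600
(3j)²=28/1105 [(6 2 8; 0 0 0)], sign=+1
Σ_t [0,0]: t=0:+1/12441600 = 1/12441600
(3j)²=3/442 [(6 2 8; 0 2 -2)], sign=+1
⇒ 4πI² = 42/221
I = (+1)√(42/221/(4π)) = 0.12297691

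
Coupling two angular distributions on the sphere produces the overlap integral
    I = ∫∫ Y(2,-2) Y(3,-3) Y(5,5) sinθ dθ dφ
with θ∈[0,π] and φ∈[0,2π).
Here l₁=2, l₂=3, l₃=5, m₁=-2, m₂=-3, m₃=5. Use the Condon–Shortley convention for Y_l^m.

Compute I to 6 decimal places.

Rules hold: Σm=0, L=10 even, 1≤5≤5.
N = 5·7·11 = 385
Δ = 0!·4!·6!/11! = 1/2310
Racah Σ t=0..0: t=0:+1/144 = 1/144
⇒ 3j(2 3 5; 0 0 0)² = 10/231, sgn -1
Racah Σ t=0..0: t=0:+1/17280 = 1/17280
⇒ 3j(2 3 5; -2 -3 5)² = 1/11, sgn +1
4πI² = N·(3j₀)²·(3jₘ)² = 50/33
I = -1·√(1.51515/4π) = -0.34723469

-0.347235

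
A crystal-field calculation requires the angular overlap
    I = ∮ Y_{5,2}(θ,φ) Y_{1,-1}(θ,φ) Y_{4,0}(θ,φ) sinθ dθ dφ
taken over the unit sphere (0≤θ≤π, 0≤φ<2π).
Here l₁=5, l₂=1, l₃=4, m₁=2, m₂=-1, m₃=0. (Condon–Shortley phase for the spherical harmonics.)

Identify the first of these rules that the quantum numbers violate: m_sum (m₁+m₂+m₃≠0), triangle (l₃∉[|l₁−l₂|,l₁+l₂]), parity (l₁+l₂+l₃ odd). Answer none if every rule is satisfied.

m_sum

Σmᵢ = 1  ✗
l₃∈[|l₁−l₂|,l₁+l₂]=[4,6], have l₃=4
Σlᵢ = 10 ⇒ even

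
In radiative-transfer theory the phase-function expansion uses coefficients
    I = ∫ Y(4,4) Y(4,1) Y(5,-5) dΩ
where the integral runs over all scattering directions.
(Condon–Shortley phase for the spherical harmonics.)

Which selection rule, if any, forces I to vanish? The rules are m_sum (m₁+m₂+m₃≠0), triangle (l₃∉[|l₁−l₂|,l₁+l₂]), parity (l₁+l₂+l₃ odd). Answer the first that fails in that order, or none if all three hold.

parity

m₁+m₂+m₃ = 4 + 1 − 5 = 0  ✓
triangle: |4−4|=0 ≤ l₃=5 ≤ 4+4=8  ✓
parity: l₁+l₂+l₃ = 13 is odd  ✗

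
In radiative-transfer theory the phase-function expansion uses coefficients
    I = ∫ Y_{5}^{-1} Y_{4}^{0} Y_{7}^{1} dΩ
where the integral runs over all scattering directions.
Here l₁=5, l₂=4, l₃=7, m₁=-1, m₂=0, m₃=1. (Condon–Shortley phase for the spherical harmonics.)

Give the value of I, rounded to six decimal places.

m-sum 0 ✓  L=16 even ✓  1≤7≤9 ✓
Π(2lᵢ+1) = 11×9×15 = 1485
triangle coeff Δ(5,4,7) = 1/6126120
Σ_t [0,2]: t=0:+1/69120 t=1:−1/20736 t=2:+1/69120 = -1/51840
(3j)²=280/21879 [(5 4 7; 0 0 0)], sign=+1
Σ_t [0,2]: t=0:+1/138240 t=1:−1/25920 t=2:+1/55296 = -11/829440
(3j)²=11/1326 [(5 4 7; -1 0 1)], sign=-1
⇒ 4πI² = 7700/48841
I = (-1)√(7700/48841/(4π)) = -0.11200777

-0.112008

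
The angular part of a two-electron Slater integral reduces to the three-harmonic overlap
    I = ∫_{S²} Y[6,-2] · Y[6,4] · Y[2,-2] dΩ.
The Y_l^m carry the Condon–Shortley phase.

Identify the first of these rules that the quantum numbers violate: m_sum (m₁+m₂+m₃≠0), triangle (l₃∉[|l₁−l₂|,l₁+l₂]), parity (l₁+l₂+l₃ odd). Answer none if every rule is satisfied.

none

azimuthal sum: -2 + 4 − 2 = 0  ✓
0 ≤ 2 ≤ 12 (triangle on l)  ✓
L = 6 + 6 + 2 = 14 (even)  ✓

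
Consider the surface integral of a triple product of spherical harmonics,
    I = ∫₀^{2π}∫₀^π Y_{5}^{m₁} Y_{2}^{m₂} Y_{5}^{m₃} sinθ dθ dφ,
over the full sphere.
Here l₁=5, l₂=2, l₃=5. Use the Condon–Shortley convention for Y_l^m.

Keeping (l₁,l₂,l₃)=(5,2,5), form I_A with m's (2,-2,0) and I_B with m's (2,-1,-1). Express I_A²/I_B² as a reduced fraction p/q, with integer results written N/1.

Same 5,2,5: normalisation and zero-m 3j drop out of the ratio.
A: Δ: 2! 8! 2! / 13! → 1/38610; sum: t=0:+1/2880 = 1/2880; 3j²(5 2 5; 2 -2 0) = Δ·Π!·Σ² = 14/429  (sign -1)
B: Δ: 2! 8! 2! / 13! → 1/38610; sum: t=0:+1/1440 t=1:−1/2880 = 1/2880; 3j²(5 2 5; 2 -1 -1) = Δ·Π!·Σ² = 7/715  (sign +1)
I_A²/I_B² = (14/429)/(7/715) = 10/3

10/3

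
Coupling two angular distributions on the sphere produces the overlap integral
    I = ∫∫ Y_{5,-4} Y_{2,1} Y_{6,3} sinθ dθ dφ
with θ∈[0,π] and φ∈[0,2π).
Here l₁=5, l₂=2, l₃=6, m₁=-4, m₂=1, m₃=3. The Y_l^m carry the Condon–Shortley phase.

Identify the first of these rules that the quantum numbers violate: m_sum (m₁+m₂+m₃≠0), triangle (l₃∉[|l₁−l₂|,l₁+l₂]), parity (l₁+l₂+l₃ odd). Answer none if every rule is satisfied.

m₁+m₂+m₃ = -4 + 1 + 3 = 0  ✓
triangle: |5−2|=3 ≤ l₃=6 ≤ 5+2=7  ✓
parity: l₁+l₂+l₃ = 13 is odd  ✗

parity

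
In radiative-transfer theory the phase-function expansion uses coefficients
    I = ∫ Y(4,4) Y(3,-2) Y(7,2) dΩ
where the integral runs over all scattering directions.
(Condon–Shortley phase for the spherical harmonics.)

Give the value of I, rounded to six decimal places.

m-sum = 4 − 2 + 2 = 4 ≠ 0 ⇒ I = 0

0.000000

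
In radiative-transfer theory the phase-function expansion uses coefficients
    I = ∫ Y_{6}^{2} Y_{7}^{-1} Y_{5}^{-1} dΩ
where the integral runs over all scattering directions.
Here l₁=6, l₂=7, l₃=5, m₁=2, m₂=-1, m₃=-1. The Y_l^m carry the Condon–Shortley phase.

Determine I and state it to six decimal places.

0.103809

m-sum 0 ✓  L=18 even ✓  1≤5≤13 ✓
Π(2lᵢ+1) = 13×15×11 = 2145
triangle coeff Δ(6,7,5) = 1/174594420
Σ_t [2,6]: t=2:+1/4147200 t=3:−1/207360 t=4:+1/82944 t=5:−1/207360 t=6:+1/4147200 = 1/345600
(3j)²=420/46189 [(6 7 5; 0 0 0)], sign=-1
Σ_t [0,4]: t=0:+1/696729600 t=1:−1/3628800 t=2:+1/276480 t=3:−1/155520 t=4:+1/663552 = -367/232243200
(3j)²=134689/19399380 [(6 7 5; 2 -1 -1)], sign=-1
⇒ 4πI² = 2020335/14919047
I = (+1)√(2020335/14919047/(4π)) = 0.10380929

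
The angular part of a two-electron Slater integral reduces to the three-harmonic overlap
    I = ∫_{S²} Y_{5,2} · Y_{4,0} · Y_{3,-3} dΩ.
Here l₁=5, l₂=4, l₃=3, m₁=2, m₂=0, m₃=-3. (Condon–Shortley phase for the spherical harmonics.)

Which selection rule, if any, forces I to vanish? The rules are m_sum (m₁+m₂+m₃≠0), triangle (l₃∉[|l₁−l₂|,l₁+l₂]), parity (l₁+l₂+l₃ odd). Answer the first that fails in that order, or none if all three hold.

m_sum

m₁+m₂+m₃ = 2 + 0 − 3 = -1  ✗
triangle: |5−4|=1 ≤ l₃=3 ≤ 5+4=9
parity: l₁+l₂+l₃ = 12 is even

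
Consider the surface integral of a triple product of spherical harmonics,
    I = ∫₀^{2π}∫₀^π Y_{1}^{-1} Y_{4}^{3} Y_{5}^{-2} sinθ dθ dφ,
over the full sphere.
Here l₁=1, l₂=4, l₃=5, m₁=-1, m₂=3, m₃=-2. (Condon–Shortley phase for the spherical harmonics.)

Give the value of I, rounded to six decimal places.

0.085055

m-sum 0 ✓  L=10 even ✓  3≤5≤5 ✓
Π(2lᵢ+1) = 3×9×11 = 297
triangle coeff Δ(1,4,5) = 1/495
Σ_t [0,0]: t=0:+1/576 = 1/576
(3j)²=5/99 [(1 4 5; 0 0 0)], sign=-1
Σ_t [0,0]: t=0:+1/10080 = 1/10080
(3j)²=1/165 [(1 4 5; -1 3 -2)], sign=-1
⇒ 4πI² = 1/11
I = (+1)√(1/11/(4π)) = 0.08505478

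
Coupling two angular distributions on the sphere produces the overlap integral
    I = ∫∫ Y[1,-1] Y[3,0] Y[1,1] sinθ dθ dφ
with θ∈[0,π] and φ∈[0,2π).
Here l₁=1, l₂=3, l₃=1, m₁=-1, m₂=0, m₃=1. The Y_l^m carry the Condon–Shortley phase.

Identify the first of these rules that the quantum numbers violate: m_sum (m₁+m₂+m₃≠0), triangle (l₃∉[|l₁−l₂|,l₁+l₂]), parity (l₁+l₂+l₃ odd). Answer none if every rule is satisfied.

Σmᵢ = 0  ✓
l₃∈[|l₁−l₂|,l₁+l₂]=[2,4], have l₃=1  ✗
Σlᵢ = 5 ⇒ odd

triangle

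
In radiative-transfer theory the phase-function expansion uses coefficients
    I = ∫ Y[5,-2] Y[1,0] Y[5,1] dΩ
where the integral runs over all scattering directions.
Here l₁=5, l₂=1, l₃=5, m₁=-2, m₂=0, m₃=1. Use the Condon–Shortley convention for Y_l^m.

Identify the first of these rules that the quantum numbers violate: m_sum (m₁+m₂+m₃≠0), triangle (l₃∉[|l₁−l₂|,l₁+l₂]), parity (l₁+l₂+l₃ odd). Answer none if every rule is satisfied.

m_sum

azimuthal sum: -2 + 0 + 1 = -1  ✗
4 ≤ 5 ≤ 6 (triangle on l)
L = 5 + 1 + 5 = 11 (odd)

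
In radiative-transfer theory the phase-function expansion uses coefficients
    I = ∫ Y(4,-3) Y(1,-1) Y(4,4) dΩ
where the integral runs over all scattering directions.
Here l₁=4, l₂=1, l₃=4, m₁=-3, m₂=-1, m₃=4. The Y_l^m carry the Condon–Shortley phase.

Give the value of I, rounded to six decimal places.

Σlᵢ=9 odd — θ-integrand is odd under cosθ→−cosθ; I=0

0.000000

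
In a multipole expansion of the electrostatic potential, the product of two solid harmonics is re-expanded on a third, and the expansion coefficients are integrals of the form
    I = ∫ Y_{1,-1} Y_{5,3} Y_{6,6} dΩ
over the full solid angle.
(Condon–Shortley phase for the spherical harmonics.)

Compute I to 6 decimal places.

0.000000

m-sum = -1 + 3 + 6 = 8 ≠ 0 ⇒ I = 0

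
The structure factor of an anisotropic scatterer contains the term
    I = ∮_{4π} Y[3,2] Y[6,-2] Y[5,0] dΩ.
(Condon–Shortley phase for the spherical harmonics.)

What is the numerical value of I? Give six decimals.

-0.077843

Checks pass: Σm=0; 14 even; l₃=5∈[3,9].
(2·3+1)(2·6+1)(2·5+1) = 1001
Δ: 4! 2! 8! / 15! → 1/675675
sum: t=1:−1/8640 t=2:+1/2304 t=3:−1/8640 = 7/34560
3j²(3 6 5; 0 0 0) = Δ·Π!·Σ² = 7/429  (sign -1)
sum: t=0:+1/13824 t=1:−1/8640 = -1/23040
3j²(3 6 5; 2 -2 0) = Δ·Π!·Σ² = 2/429  (sign +1)
combine: 4πI² = 1001·7/429·2/429 = 98/1287
take √, sign -1: I = -0.07784287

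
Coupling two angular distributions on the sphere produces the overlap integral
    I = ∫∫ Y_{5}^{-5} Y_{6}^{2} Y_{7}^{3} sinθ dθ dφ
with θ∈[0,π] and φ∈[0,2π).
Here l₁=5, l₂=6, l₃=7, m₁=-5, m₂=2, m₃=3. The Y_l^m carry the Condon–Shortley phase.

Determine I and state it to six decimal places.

Checks pass: Σm=0; 18 even; l₃=7∈[1,11].
(2·5+1)(2·6+1)(2·7+1) = 2145
Δ: 4! 6! 8! / 19! → 1/174594420
sum: t=0:+1/4147200 t=1:−1/207360 t=2:+1/82944 t=3:−1/207360 t=4:+1/4147200 = 1/345600
3j²(5 6 7; 0 0 0) = Δ·Π!·Σ² = 420/46189  (sign -1)
sum: t=4:+1/9953280 = 1/9953280
3j²(5 6 7; -5 2 3) = Δ·Π!·Σ² = 2450/138567  (sign +1)
combine: 4πI² = 2145·420/46189·2450/138567 = 5145000/14919047
take √, sign -1: I = -0.16565983

-0.165660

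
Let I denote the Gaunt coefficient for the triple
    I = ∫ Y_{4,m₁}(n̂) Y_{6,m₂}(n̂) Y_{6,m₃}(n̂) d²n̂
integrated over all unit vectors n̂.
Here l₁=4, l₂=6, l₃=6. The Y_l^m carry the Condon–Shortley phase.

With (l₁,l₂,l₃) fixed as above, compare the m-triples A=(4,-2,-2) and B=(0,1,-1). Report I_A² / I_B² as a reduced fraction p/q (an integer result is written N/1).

Same 4,6,6: normalisation and zero-m 3j drop out of the ratio.
A: Δ: 4! 4! 8! / 17! → 1/15315300; sum: t=0:+1/331776 = 1/331776; 3j²(4 6 6; 4 -2 -2) = Δ·Π!·Σ² = 490/21879  (sign +1)
B: Δ: 4! 4! 8! / 17! → 1/15315300; sum: t=0:+1/2903040 t=1:−1/51840 t=2:+1/11520 t=3:−1/20736 t=4:+1/414720 = 1/45360; 3j²(4 6 6; 0 1 -1) = Δ·Π!·Σ² = 1024/153153  (sign -1)
I_A²/I_B² = (490/21879)/(1024/153153) = 1715/512

1715/512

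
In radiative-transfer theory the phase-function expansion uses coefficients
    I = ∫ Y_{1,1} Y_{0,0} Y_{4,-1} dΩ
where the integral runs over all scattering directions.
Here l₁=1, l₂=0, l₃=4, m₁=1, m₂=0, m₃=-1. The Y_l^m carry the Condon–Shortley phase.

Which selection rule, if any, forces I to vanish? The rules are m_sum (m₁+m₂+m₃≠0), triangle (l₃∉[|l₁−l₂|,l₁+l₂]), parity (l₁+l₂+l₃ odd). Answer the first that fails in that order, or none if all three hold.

triangle

m₁+m₂+m₃ = 1 + 0 − 1 = 0  ✓
triangle: |1−0|=1 ≤ l₃=4 ≤ 1+0=1  ✗
parity: l₁+l₂+l₃ = 5 is odd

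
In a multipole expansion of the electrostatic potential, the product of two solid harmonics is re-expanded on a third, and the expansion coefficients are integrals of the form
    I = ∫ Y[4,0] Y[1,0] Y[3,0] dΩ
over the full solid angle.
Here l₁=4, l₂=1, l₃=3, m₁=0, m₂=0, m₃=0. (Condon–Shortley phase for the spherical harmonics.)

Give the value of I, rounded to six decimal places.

0.246233

Rules hold: Σm=0, L=8 even, 3≤3≤5.
N = 9·3·7 = 189
Δ = 2!·6!·0!/9! = 1/252
Racah Σ t=1..1: t=1:−1/36 = -1/36
⇒ 3j(4 1 3; 0 0 0)² = 4/63, sgn +1
(m-triple is (0,0,0) — same symbol as above.)
4πI² = N·(3j₀)²·(3jₘ)² = 16/21
I = +1·√(0.761905/4π) = 0.24623252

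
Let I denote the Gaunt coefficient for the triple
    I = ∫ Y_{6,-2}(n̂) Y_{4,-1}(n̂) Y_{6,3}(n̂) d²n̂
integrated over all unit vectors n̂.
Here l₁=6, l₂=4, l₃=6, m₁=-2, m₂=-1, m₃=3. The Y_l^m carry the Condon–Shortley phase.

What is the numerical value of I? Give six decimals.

-0.131554

Rules hold: Σm=0, L=16 even, 2≤6≤10.
N = 13·9·13 = 1521
Δ = 4!·8!·4!/17! = 1/15315300
Racah Σ t=0..4: t=0:+1/829440 t=1:−1/25920 t=2:+1/9216 t=3:−1/25920 t=4:+1/829440 = 7/207360
⇒ 3j(6 4 6; 0 0 0)² = 28/2431, sgn +1
Racah Σ t=0..3: t=0:+1/5806080 t=1:−1/120960 t=2:+1/34560 t=3:−1/103680 = 13/1161216
⇒ 3j(6 4 6; -2 -1 3)² = 65/5236, sgn -1
4πI² = N·(3j₀)²·(3jₘ)² = 7605/34969
I = -1·√(0.217478/4π) = -0.13155370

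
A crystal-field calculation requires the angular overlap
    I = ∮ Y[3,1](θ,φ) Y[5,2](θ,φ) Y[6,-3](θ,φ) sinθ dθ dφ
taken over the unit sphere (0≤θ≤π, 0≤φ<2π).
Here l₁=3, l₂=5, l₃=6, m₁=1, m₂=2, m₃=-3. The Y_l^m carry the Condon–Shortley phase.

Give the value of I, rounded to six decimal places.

-0.152880

Checks pass: Σm=0; 14 even; l₃=6∈[2,8].
(2·3+1)(2·5+1)(2·6+1) = 1001
Δ: 2! 4! 8! / 15! → 1/675675
sum: t=0:+1/8640 t=1:−1/2304 t=2:+1/8640 = -7/34560
3j²(3 5 6; 0 0 0) = Δ·Π!·Σ² = 7/429  (sign -1)
sum: t=0:+1/40320 t=1:−1/8640 t=2:+1/34560 = -1/16128
3j²(3 5 6; 1 2 -3) = Δ·Π!·Σ² = 18/1001  (sign +1)
combine: 4πI² = 1001·7/429·18/1001 = 42/143
take √, sign -1: I = -0.15288036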